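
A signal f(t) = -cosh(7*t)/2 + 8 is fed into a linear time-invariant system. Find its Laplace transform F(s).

The transform is linear, so treat each term independently.
L{8} = 8/s; (-1/2)·[L{cosh(7t)} = s/(s^2 - 49)].

F(s) = -s/(2*(s^2 - 49)) + 8/s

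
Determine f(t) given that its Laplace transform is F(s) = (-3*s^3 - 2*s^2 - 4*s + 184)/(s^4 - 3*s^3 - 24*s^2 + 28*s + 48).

f(t) = -2*exp(6*t) - 2*exp(2*t) + 3*exp(-t) - 2*exp(-4*t)

Factor the denominator: s^4 - 3*s^3 - 24*s^2 + 28*s + 48 = (s - 6)*(s - 2)*(s + 1)*(s + 4).
Partial fraction decomposition gives [-2/(s - 2)] + [-2/(s + 4)] + [-2/(s - 6)] + [3/(s + 1)].
Invert each term: -2/(s - 2) ↔ -2e^(2t); -2/(s + 4) ↔ -2e^(-4t); -2/(s - 6) ↔ -2e^(6t); 3/(s + 1) ↔ 3e^(-t).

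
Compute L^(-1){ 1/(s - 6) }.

exp(6*t)

Since L{e^(6t)} = 1/(s - 6), the inverse is e^(6*t).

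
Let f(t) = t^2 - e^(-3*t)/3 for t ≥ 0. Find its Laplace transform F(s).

F(s) = -1/(3*(s + 3)) + 2/s^3

Apply the Laplace transform termwise.
L{t^2} = 2!/s^3 = 2/s^3; (-1/3)·[L{e^(-3t)} = 1/(s + 3)].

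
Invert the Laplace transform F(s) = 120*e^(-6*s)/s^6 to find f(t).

The factor e^(-6s) signals a time shift by c = 6 (second shifting theorem).
L{t^5} = 5!/s^6 = 120/s^6, so L^-1{120/s^6} = t^5.
Hence the inverse is u(t - 6) times that function evaluated at t - 6.

f(t) = Heaviside(t - 6)*((t - 6)^5)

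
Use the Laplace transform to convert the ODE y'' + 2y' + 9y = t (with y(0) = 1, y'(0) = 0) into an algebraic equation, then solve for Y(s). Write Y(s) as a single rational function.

Transform both sides with L{·}.
With L{y''} = s^2 Y - s·y(0) - y'(0) and L{y'} = sY - y(0), with y(0) = 1, y'(0) = 0: the LHS transforms to (s^2 + 2*s + 9)Y - (s + 2).
The right side is L{t} = s^(-2).
So (s^2 + 2*s + 9)Y = s^(-2) + (s + 2).
Isolate Y and clear denominators.

Y(s) = (s^3 + 2*s^2 + 1)/(s^4 + 2*s^3 + 9*s^2)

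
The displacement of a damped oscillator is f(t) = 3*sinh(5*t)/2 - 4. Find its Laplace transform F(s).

F(s) = 15/(2*(s^2 - 25)) - 4/s

The transform is linear, so treat each term independently.
(3/2)·[L{sinh(5t)} = 5/(s^2 - 25)]; L{-4} = -4/s.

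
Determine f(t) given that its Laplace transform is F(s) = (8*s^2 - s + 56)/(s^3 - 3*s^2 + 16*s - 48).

f(t) = 5*exp(3*t) + 2*sin(4*t) + 3*cos(4*t)

Factor the denominator: s^3 - 3*s^2 + 16*s - 48 = (s - 3)*(s^2 + 16).
Partial fraction decomposition gives [5/(s - 3)] + [3*s/(s^2 + 16)] + [8/(s^2 + 16)].
Invert each term: 5/(s - 3) ↔ 5e^(3t); 3·s/(s^2 + 16) ↔ 3cos(4t); 2·4/(s^2 + 16) ↔ 2sin(4t).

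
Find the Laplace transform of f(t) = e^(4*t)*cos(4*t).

L{cos(4t)} = s/(s^2 + 16).
By the first shifting theorem, multiplying by e^(4t) replaces s with s - 4.

(s - 4)/((s - 4)^2 + 16)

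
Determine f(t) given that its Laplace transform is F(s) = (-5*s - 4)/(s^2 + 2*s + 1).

f(t) = t*exp(-t) - 5*exp(-t)

Factor the denominator: s^2 + 2*s + 1 = (s + 1)^2.
Partial fraction decomposition gives [-5/(s + 1)] + [(s + 1)^(-2)].
Invert each term: -5/(s + 1) ↔ -5e^(-t); 1/(s + 1)^2 ↔ t·e^(-t).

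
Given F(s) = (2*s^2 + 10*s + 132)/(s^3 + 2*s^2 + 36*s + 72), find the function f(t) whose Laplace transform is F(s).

Factor the denominator: s^3 + 2*s^2 + 36*s + 72 = (s + 2)*(s^2 + 36).
Partial fraction decomposition gives [3/(s + 2)] + [-s/(s^2 + 36)] + [12/(s^2 + 36)].
Invert each term: 3/(s + 2) ↔ 3e^(-2t); -1·s/(s^2 + 36) ↔ -cos(6t); 2·6/(s^2 + 36) ↔ 2sin(6t).

f(t) = 2*sin(6*t) - cos(6*t) + 3*exp(-2*t)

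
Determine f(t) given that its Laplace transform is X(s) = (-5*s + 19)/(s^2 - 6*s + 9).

f(t) = 4*t*exp(3*t) - 5*exp(3*t)

Factor the denominator: s^2 - 6*s + 9 = (s - 3)^2.
Partial fraction decomposition gives [-5/(s - 3)] + [4/(s - 3)^2].
Invert each term: -5/(s - 3) ↔ -5e^(3t); 4/(s - 3)^2 ↔ 4t·e^(3t).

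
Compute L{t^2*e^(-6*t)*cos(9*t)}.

L{cos(9t)} = s/(s^2 + 81).
Multiplying by e^(-6t) shifts s → s + 6, so L{e^(-6*t)*cos(9*t)} = (s + 6)/((s + 6)^2 + 81).
Then apply L{t^2·g(t)} = (-1)^2 d^2/ds^2[G(s)] with G(s) = (s + 6)/((s + 6)^2 + 81):
differentiating 2 times and applying the sign gives 2*(s + 6)*(s^2 + 12*s - 207)/(s^2 + 12*s + 117)^3.

2*(s + 6)*(s^2 + 12*s - 207)/(s^2 + 12*s + 117)^3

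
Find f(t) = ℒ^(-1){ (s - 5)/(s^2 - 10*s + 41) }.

f(t) = exp(5*t)*cos(4*t)

Rewrite the denominator: s^2 - 10*s + 41 = (s - 5)^2 + 16.
The form in (s - 5) signals a first-shifting-theorem factor e^(5t).
Since L{cos(4t)} = s/(s^2 + 16), the inverse is e^(5*t)*cos(4*t).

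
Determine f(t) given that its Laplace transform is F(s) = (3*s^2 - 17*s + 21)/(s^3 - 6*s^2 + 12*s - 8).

f(t) = -t^2*exp(2*t)/2 - 5*t*exp(2*t) + 3*exp(2*t)

Factor the denominator: s^3 - 6*s^2 + 12*s - 8 = (s - 2)^3.
Partial fraction decomposition gives [3/(s - 2)] + [-5/(s - 2)^2] + [-1/(s - 2)^3].
Invert each term: 3/(s - 2) ↔ 3e^(2t); -5/(s - 2)^2 ↔ -5t·e^(2t); -1/(s - 2)^3 ↔ (-1/2)t^2·e^(2t).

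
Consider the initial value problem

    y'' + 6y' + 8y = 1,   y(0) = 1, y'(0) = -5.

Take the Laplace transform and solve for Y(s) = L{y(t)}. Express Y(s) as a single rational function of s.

Laplace-transform each side.
The derivative rules (L{y''} = s^2 Y - s·y(0) - y'(0) and L{y'} = sY - y(0), with y(0) = 1, y'(0) = -5) turn the left side into (s^2 + 6*s + 8)Y - (s + 1).
The right side is L{1} = 1/s.
So (s^2 + 6*s + 8)Y = 1/s + (s + 1).
Divide through and combine into a single rational function.

Y(s) = (s^2 + s + 1)/(s^3 + 6*s^2 + 8*s)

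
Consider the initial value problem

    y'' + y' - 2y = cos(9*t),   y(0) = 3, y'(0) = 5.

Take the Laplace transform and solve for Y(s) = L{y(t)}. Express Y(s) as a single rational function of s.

Transform both sides with L{·}.
The derivative rules (L{y''} = s^2 Y - s·y(0) - y'(0) and L{y'} = sY - y(0), with y(0) = 3, y'(0) = 5) turn the left side into (s^2 + s - 2)Y - (3*s + 8).
The right side is L{cos(9*t)} = s/(s^2 + 81).
So (s^2 + s - 2)Y = s/(s^2 + 81) + (3*s + 8).
Divide through and combine into a single rational function.

Y(s) = (3*s^3 + 8*s^2 + 244*s + 648)/(s^4 + s^3 + 79*s^2 + 81*s - 162)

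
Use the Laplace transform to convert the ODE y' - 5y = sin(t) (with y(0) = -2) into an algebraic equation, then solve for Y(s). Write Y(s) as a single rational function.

Y(s) = (-2*s^2 - 1)/(s^3 - 5*s^2 + s - 5)

Transform both sides with L{·}.
The derivative rules (L{y'} = sY - y(0) = sY - (-2)) turn the left side into (s - 5)Y - (-2).
The right side is L{sin(t)} = 1/(s^2 + 1).
So (s - 5)Y = 1/(s^2 + 1) + (-2).
Solve for Y(s) and write it as one ratio of polynomials.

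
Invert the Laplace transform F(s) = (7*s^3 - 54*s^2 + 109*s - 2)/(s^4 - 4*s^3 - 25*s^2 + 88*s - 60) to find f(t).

f(t) = exp(6*t) - 2*exp(2*t) + 2*exp(t) + 6*exp(-5*t)

Factor the denominator: s^4 - 4*s^3 - 25*s^2 + 88*s - 60 = (s - 6)*(s - 2)*(s - 1)*(s + 5).
Partial fraction decomposition gives [-2/(s - 2)] + [6/(s + 5)] + [1/(s - 6)] + [2/(s - 1)].
Invert each term: -2/(s - 2) ↔ -2e^(2t); 6/(s + 5) ↔ 6e^(-5t); 1/(s - 6) ↔ e^(6t); 2/(s - 1) ↔ 2e^(t).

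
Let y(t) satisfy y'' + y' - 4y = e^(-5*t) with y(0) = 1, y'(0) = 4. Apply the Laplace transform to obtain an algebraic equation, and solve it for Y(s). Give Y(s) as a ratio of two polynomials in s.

Apply the Laplace transform to the equation.
With L{y''} = s^2 Y - s·y(0) - y'(0) and L{y'} = sY - y(0), with y(0) = 1, y'(0) = 4: the LHS transforms to (s^2 + s - 4)Y - (s + 5).
The right side is L{e^(-5*t)} = 1/(s + 5).
So (s^2 + s - 4)Y = 1/(s + 5) + (s + 5).
Divide through and combine into a single rational function.

Y(s) = (s^2 + 10*s + 26)/(s^3 + 6*s^2 + s - 20)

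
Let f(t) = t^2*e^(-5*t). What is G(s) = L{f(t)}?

G(s) = 2/(s + 5)^3

L{e^(-5t)} = 1/(s + 5).
Then apply L{t^2·g(t)} = (-1)^2 d^2/ds^2[H(s)] with H(s) = 1/(s + 5):
differentiating 2 times and applying the sign gives 2/(s + 5)^3.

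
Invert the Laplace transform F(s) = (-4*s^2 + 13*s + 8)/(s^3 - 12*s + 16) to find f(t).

Factor the denominator: s^3 - 12*s + 16 = (s - 2)^2*(s + 4).
Partial fraction decomposition gives [-1/(s - 2)] + [3/(s - 2)^2] + [-3/(s + 4)].
Invert each term: -1/(s - 2) ↔ -e^(2t); 3/(s - 2)^2 ↔ 3t·e^(2t); -3/(s + 4) ↔ -3e^(-4t).

f(t) = 3*t*exp(2*t) - exp(2*t) - 3*exp(-4*t)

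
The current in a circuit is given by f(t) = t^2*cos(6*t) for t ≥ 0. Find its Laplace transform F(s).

L{cos(6t)} = s/(s^2 + 36).
Then apply L{t^2·g(t)} = (-1)^2 d^2/ds^2[G(s)] with G(s) = s/(s^2 + 36):
differentiating 2 times and applying the sign gives 2*s*(s^2 - 108)/(s^2 + 36)^3.

F(s) = 2*s*(s^2 - 108)/(s^2 + 36)^3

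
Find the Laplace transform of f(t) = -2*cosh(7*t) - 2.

The transform is linear, so treat each term independently.
(-2)·[L{cosh(7t)} = s/(s^2 - 49)]; L{-2} = -2/s.

-2*s/(s^2 - 49) - 2/s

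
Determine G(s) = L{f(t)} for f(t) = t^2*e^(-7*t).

L{e^(-7t)} = 1/(s + 7).
Then apply L{t^2·g(t)} = (-1)^2 d^2/ds^2[H(s)] with H(s) = 1/(s + 7):
differentiating 2 times and applying the sign gives 2/(s + 7)^3.

G(s) = 2/(s + 7)^3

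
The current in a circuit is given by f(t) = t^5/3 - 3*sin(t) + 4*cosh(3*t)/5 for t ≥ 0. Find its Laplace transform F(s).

By linearity of the Laplace transform, transform each term separately.
(-3)·[L{sin(t)} = 1/(s^2 + 1)]; (1/3)·[L{t^5} = 5!/s^6 = 120/s^6]; (4/5)·[L{cosh(3t)} = s/(s^2 - 9)].

F(s) = 4*s/(5*(s^2 - 9)) - 3/(s^2 + 1) + 40/s^6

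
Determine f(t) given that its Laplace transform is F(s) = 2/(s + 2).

Since L{e^(-2t)} = 1/(s + 2), the inverse is e^(-2*t), scaled by 2.

f(t) = 2*exp(-2*t)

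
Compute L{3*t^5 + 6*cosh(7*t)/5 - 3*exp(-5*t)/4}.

By linearity of the Laplace transform, transform each term separately.
(3)·[L{t^5} = 5!/s^6 = 120/s^6]; (6/5)·[L{cosh(7t)} = s/(s^2 - 49)]; (-3/4)·[L{e^(-5t)} = 1/(s + 5)].

6*s/(5*(s^2 - 49)) - 3/(4*(s + 5)) + 360/s^6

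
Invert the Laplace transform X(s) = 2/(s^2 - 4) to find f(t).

Since L{sinh(2t)} = 2/(s^2 - 4), the inverse is sinh(2*t).

f(t) = sinh(2*t)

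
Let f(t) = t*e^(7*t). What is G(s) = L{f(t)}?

L{e^(7t)} = 1/(s - 7).
Then apply L{t·g(t)} = -d/ds[H(s)] with H(s) = 1/(s - 7):
differentiating 1 time and applying the sign gives (s - 7)^(-2).

G(s) = (s - 7)^(-2)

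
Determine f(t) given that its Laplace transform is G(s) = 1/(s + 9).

Since L{e^(-9t)} = 1/(s + 9), the inverse is e^(-9*t).

f(t) = exp(-9*t)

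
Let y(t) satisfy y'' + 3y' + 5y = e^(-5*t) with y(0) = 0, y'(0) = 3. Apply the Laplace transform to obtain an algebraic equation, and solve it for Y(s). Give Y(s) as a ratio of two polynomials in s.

Y(s) = (3*s + 16)/(s^3 + 8*s^2 + 20*s + 25)

Laplace-transform each side.
The derivative rules (L{y''} = s^2 Y - s·y(0) - y'(0) and L{y'} = sY - y(0), with y(0) = 0, y'(0) = 3) turn the left side into (s^2 + 3*s + 5)Y - (3).
The right side is L{e^(-5*t)} = 1/(s + 5).
So (s^2 + 3*s + 5)Y = 1/(s + 5) + (3).
Divide through and combine into a single rational function.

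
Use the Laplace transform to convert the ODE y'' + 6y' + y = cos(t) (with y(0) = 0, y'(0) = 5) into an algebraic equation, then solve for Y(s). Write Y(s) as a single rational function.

Apply the Laplace transform to the equation.
Using L{y''} = s^2 Y - s·y(0) - y'(0) and L{y'} = sY - y(0), with y(0) = 0, y'(0) = 5, the left side becomes (s^2 + 6*s + 1)Y - (5).
The right side is L{cos(t)} = s/(s^2 + 1).
So (s^2 + 6*s + 1)Y = s/(s^2 + 1) + (5).
Isolate Y and clear denominators.

Y(s) = (5*s^2 + s + 5)/(s^4 + 6*s^3 + 2*s^2 + 6*s + 1)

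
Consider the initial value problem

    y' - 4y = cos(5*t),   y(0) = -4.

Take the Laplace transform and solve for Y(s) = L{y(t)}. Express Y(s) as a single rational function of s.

Y(s) = (-4*s^2 + s - 100)/(s^3 - 4*s^2 + 25*s - 100)

Take the Laplace transform of both sides.
With L{y'} = sY - y(0) = sY - (-4): the LHS transforms to (s - 4)Y - (-4).
The right side is L{cos(5*t)} = s/(s^2 + 25).
So (s - 4)Y = s/(s^2 + 25) + (-4).
Divide through and combine into a single rational function.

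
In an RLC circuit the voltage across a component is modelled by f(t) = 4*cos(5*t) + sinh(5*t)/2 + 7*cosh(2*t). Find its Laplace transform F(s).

By linearity of the Laplace transform, transform each term separately.
(1/2)·[L{sinh(5t)} = 5/(s^2 - 25)]; (4)·[L{cos(5t)} = s/(s^2 + 25)]; (7)·[L{cosh(2t)} = s/(s^2 - 4)].

F(s) = 4*s/(s^2 + 25) + 7*s/(s^2 - 4) + 5/(2*(s^2 - 25))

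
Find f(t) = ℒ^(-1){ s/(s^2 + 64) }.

Since L{cos(8t)} = s/(s^2 + 64), the inverse is cos(8*t).

f(t) = cos(8*t)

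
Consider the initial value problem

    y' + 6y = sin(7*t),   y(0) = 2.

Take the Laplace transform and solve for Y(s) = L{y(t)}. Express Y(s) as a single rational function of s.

Y(s) = (2*s^2 + 105)/(s^3 + 6*s^2 + 49*s + 294)

Take the Laplace transform of both sides.
The derivative rules (L{y'} = sY - y(0) = sY - 2) turn the left side into (s + 6)Y - (2).
The right side is L{sin(7*t)} = 7/(s^2 + 49).
So (s + 6)Y = 7/(s^2 + 49) + (2).
Isolate Y and clear denominators.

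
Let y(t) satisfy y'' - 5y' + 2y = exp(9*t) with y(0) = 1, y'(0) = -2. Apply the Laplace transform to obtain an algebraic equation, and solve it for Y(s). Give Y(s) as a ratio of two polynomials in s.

Laplace-transform each side.
The derivative rules (L{y''} = s^2 Y - s·y(0) - y'(0) and L{y'} = sY - y(0), with y(0) = 1, y'(0) = -2) turn the left side into (s^2 - 5*s + 2)Y - (s - 7).
The right side is L{exp(9*t)} = 1/(s - 9).
So (s^2 - 5*s + 2)Y = 1/(s - 9) + (s - 7).
Isolate Y and clear denominators.

Y(s) = (s^2 - 16*s + 64)/(s^3 - 14*s^2 + 47*s - 18)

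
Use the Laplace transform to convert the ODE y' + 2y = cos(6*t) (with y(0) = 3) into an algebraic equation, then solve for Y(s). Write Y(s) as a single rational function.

Apply the Laplace transform to the equation.
With L{y'} = sY - y(0) = sY - 3: the LHS transforms to (s + 2)Y - (3).
The right side is L{cos(6*t)} = s/(s^2 + 36).
So (s + 2)Y = s/(s^2 + 36) + (3).
Solve for Y(s) and write it as one ratio of polynomials.

Y(s) = (3*s^2 + s + 108)/(s^3 + 2*s^2 + 36*s + 72)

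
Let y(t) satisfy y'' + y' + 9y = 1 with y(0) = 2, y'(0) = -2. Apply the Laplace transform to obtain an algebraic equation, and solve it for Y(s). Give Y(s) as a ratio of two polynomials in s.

Y(s) = (2*s^2 + 1)/(s^3 + s^2 + 9*s)

Take the Laplace transform of both sides.
Using L{y''} = s^2 Y - s·y(0) - y'(0) and L{y'} = sY - y(0), with y(0) = 2, y'(0) = -2, the left side becomes (s^2 + s + 9)Y - (2*s).
The right side is L{1} = 1/s.
So (s^2 + s + 9)Y = 1/s + (2*s).
Isolate Y and clear denominators.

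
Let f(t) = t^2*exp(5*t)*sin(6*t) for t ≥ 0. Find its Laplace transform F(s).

F(s) = 36*(s^2 - 10*s + 13)/(s^2 - 10*s + 61)^3

L{sin(6t)} = 6/(s^2 + 36).
Multiplying by e^(5t) shifts s → s - 5, so L{exp(5*t)*sin(6*t)} = 6/((s - 5)^2 + 36).
Then apply L{t^2·g(t)} = (-1)^2 d^2/ds^2[G(s)] with G(s) = 6/((s - 5)^2 + 36):
differentiating 2 times and applying the sign gives 36*(s^2 - 10*s + 13)/(s^2 - 10*s + 61)^3.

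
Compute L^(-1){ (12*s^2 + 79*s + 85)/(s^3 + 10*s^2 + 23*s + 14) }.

Factor the denominator: s^3 + 10*s^2 + 23*s + 14 = (s + 1)*(s + 2)*(s + 7).
Partial fraction decomposition gives [4/(s + 7)] + [5/(s + 2)] + [3/(s + 1)].
Invert each term: 4/(s + 7) ↔ 4e^(-7t); 5/(s + 2) ↔ 5e^(-2t); 3/(s + 1) ↔ 3e^(-t).

3*exp(-t) + 5*exp(-2*t) + 4*exp(-7*t)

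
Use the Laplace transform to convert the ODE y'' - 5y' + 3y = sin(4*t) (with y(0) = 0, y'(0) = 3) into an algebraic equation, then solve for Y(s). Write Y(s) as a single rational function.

Y(s) = (3*s^2 + 52)/(s^4 - 5*s^3 + 19*s^2 - 80*s + 48)

Take the Laplace transform of both sides.
With L{y''} = s^2 Y - s·y(0) - y'(0) and L{y'} = sY - y(0), with y(0) = 0, y'(0) = 3: the LHS transforms to (s^2 - 5*s + 3)Y - (3).
The right side is L{sin(4*t)} = 4/(s^2 + 16).
So (s^2 - 5*s + 3)Y = 4/(s^2 + 16) + (3).
Isolate Y and clear denominators.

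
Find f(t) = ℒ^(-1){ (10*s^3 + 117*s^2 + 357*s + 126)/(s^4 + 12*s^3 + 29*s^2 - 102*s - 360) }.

Factor the denominator: s^4 + 12*s^3 + 29*s^2 - 102*s - 360 = (s - 3)*(s + 4)*(s + 5)*(s + 6).
Partial fraction decomposition gives [5/(s - 3)] + [-2/(s + 6)] + [5/(s + 4)] + [2/(s + 5)].
Invert each term: 5/(s - 3) ↔ 5e^(3t); -2/(s + 6) ↔ -2e^(-6t); 5/(s + 4) ↔ 5e^(-4t); 2/(s + 5) ↔ 2e^(-5t).

f(t) = 5*exp(3*t) + 5*exp(-4*t) + 2*exp(-5*t) - 2*exp(-6*t)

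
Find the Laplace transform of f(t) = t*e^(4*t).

(s - 4)^(-2)

L{e^(4t)} = 1/(s - 4).
Then apply L{t·g(t)} = -d/ds[H(s)] with H(s) = 1/(s - 4):
differentiating 1 time and applying the sign gives (s - 4)^(-2).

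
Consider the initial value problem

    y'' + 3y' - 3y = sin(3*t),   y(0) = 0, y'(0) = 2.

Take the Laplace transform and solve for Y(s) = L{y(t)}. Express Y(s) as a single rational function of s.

Take the Laplace transform of both sides.
With L{y''} = s^2 Y - s·y(0) - y'(0) and L{y'} = sY - y(0), with y(0) = 0, y'(0) = 2: the LHS transforms to (s^2 + 3*s - 3)Y - (2).
The right side is L{sin(3*t)} = 3/(s^2 + 9).
So (s^2 + 3*s - 3)Y = 3/(s^2 + 9) + (2).
Isolate Y and clear denominators.

Y(s) = (2*s^2 + 21)/(s^4 + 3*s^3 + 6*s^2 + 27*s - 27)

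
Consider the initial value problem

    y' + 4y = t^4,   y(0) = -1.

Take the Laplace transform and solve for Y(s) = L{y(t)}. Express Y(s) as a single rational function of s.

Y(s) = (-s^5 + 24)/(s^6 + 4*s^5)

Apply the Laplace transform to the equation.
With L{y'} = sY - y(0) = sY - (-1): the LHS transforms to (s + 4)Y - (-1).
The right side is L{t^4} = 24/s^5.
So (s + 4)Y = 24/s^5 + (-1).
Solve for Y(s) and write it as one ratio of polynomials.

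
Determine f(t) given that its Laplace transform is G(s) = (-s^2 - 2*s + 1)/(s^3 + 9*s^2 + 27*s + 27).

Factor the denominator: s^3 + 9*s^2 + 27*s + 27 = (s + 3)^3.
Partial fraction decomposition gives [-1/(s + 3)] + [4/(s + 3)^2] + [-2/(s + 3)^3].
Invert each term: -1/(s + 3) ↔ -e^(-3t); 4/(s + 3)^2 ↔ 4t·e^(-3t); -2/(s + 3)^3 ↔ (-1)t^2·e^(-3t).

f(t) = -t^2*exp(-3*t) + 4*t*exp(-3*t) - exp(-3*t)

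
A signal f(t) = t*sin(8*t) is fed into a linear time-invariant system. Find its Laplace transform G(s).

L{sin(8t)} = 8/(s^2 + 64).
Then apply L{t·g(t)} = -d/ds[H(s)] with H(s) = 8/(s^2 + 64):
differentiating 1 time and applying the sign gives 16*s/(s^2 + 64)^2.

G(s) = 16*s/(s^2 + 64)^2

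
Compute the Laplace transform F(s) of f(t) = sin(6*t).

F(s) = 6/(s^2 + 36)

L{sin(6t)} = 6/(s^2 + 36).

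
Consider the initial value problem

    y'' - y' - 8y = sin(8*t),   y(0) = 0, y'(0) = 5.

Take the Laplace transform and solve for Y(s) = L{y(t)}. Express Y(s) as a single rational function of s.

Y(s) = (5*s^2 + 328)/(s^4 - s^3 + 56*s^2 - 64*s - 512)

Apply the Laplace transform to the equation.
With L{y''} = s^2 Y - s·y(0) - y'(0) and L{y'} = sY - y(0), with y(0) = 0, y'(0) = 5: the LHS transforms to (s^2 - s - 8)Y - (5).
The right side is L{sin(8*t)} = 8/(s^2 + 64).
So (s^2 - s - 8)Y = 8/(s^2 + 64) + (5).
Isolate Y and clear denominators.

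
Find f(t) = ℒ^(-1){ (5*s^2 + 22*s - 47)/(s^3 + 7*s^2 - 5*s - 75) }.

f(t) = 4*t*exp(-5*t) + exp(3*t) + 4*exp(-5*t)

Factor the denominator: s^3 + 7*s^2 - 5*s - 75 = (s - 3)*(s + 5)^2.
Partial fraction decomposition gives [4/(s + 5)] + [4/(s + 5)^2] + [1/(s - 3)].
Invert each term: 4/(s + 5) ↔ 4e^(-5t); 4/(s + 5)^2 ↔ 4t·e^(-5t); 1/(s - 3) ↔ e^(3t).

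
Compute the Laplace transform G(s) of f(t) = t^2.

L{t^2} = 2!/s^3 = 2/s^3.

G(s) = 2/s^3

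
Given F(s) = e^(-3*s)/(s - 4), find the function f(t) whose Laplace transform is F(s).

The factor e^(-3s) signals a time shift by c = 3 (second shifting theorem).
L{e^(4t)} = 1/(s - 4), so L^-1{1/(s - 4)} = e^(4*t).
Hence the inverse is u(t - 3) times that function evaluated at t - 3.

f(t) = Heaviside(t - 3)*(exp(4*t - 12))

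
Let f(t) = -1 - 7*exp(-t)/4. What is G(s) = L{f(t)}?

Apply the Laplace transform termwise.
L{-1} = -1/s; (-7/4)·[L{e^(-t)} = 1/(s + 1)].

G(s) = -7/(4*(s + 1)) - 1/s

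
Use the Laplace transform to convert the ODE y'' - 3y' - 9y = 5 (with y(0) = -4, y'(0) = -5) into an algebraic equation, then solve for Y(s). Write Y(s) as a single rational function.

Take the Laplace transform of both sides.
Using L{y''} = s^2 Y - s·y(0) - y'(0) and L{y'} = sY - y(0), with y(0) = -4, y'(0) = -5, the left side becomes (s^2 - 3*s - 9)Y - (-4*s + 7).
The right side is L{5} = 5/s.
So (s^2 - 3*s - 9)Y = 5/s + (-4*s + 7).
Isolate Y and clear denominators.

Y(s) = (-4*s^2 + 7*s + 5)/(s^3 - 3*s^2 - 9*s)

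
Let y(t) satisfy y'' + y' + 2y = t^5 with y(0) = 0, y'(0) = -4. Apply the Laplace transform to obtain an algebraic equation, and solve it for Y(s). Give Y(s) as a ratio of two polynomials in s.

Y(s) = (-4*s^6 + 120)/(s^8 + s^7 + 2*s^6)

Take the Laplace transform of both sides.
Using L{y''} = s^2 Y - s·y(0) - y'(0) and L{y'} = sY - y(0), with y(0) = 0, y'(0) = -4, the left side becomes (s^2 + s + 2)Y - (-4).
The right side is L{t^5} = 120/s^6.
So (s^2 + s + 2)Y = 120/s^6 + (-4).
Isolate Y and clear denominators.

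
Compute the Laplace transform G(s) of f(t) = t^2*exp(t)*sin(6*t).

L{sin(6t)} = 6/(s^2 + 36).
Multiplying by e^(t) shifts s → s - 1, so L{exp(t)*sin(6*t)} = 6/((s - 1)^2 + 36).
Then apply L{t^2·g(t)} = (-1)^2 d^2/ds^2[H(s)] with H(s) = 6/((s - 1)^2 + 36):
differentiating 2 times and applying the sign gives 36*(s^2 - 2*s - 11)/(s^2 - 2*s + 37)^3.

G(s) = 36*(s^2 - 2*s - 11)/(s^2 - 2*s + 37)^3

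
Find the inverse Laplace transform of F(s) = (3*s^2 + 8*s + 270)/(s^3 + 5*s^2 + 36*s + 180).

Factor the denominator: s^3 + 5*s^2 + 36*s + 180 = (s + 5)*(s^2 + 36).
Partial fraction decomposition gives [5/(s + 5)] + [-2*s/(s^2 + 36)] + [18/(s^2 + 36)].
Invert each term: 5/(s + 5) ↔ 5e^(-5t); -2·s/(s^2 + 36) ↔ -2cos(6t); 3·6/(s^2 + 36) ↔ 3sin(6t).

3*sin(6*t) - 2*cos(6*t) + 5*exp(-5*t)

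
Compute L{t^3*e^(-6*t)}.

6/(s + 6)^4

L{t^3} = 3!/s^4 = 6/s^4.
By the first shifting theorem, multiplying by e^(-6t) replaces s with s + 6.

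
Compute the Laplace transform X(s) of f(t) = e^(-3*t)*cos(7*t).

X(s) = (s + 3)/((s + 3)^2 + 49)

L{cos(7t)} = s/(s^2 + 49).
By the first shifting theorem, multiplying by e^(-3t) replaces s with s + 3.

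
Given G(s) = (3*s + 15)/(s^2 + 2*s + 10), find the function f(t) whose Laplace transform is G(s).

Complete the square in the denominator: s^2 + 2*s + 10 = (s + 1)^2 + 3^2.
Split the numerator to match: 3*s + 15 = 3·(s + 1) + 4·3.
Invert each term: 3·(s + 1)/((s + 1)^2 + 9) ↔ 3e^(-t)cos(3t); 4·3/((s + 1)^2 + 9) ↔ 4e^(-t)sin(3t).

f(t) = 4*exp(-t)*sin(3*t) + 3*exp(-t)*cos(3*t)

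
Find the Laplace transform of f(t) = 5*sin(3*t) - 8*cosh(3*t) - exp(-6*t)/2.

Apply the Laplace transform termwise.
(5)·[L{sin(3t)} = 3/(s^2 + 9)]; (-1/2)·[L{e^(-6t)} = 1/(s + 6)]; (-8)·[L{cosh(3t)} = s/(s^2 - 9)].

-8*s/(s^2 - 9) + 15/(s^2 + 9) - 1/(2*(s + 6))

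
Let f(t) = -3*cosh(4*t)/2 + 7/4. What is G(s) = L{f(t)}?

G(s) = -3*s/(2*(s^2 - 16)) + 7/(4*s)

By linearity of the Laplace transform, transform each term separately.
(-3/2)·[L{cosh(4t)} = s/(s^2 - 16)]; L{7/4} = (7/4)/s.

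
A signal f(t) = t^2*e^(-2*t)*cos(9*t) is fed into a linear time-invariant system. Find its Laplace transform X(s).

L{cos(9t)} = s/(s^2 + 81).
Multiplying by e^(-2t) shifts s → s + 2, so L{e^(-2*t)*cos(9*t)} = (s + 2)/((s + 2)^2 + 81).
Then apply L{t^2·g(t)} = (-1)^2 d^2/ds^2[G(s)] with G(s) = (s + 2)/((s + 2)^2 + 81):
differentiating 2 times and applying the sign gives 2*(s + 2)*(s^2 + 4*s - 239)/(s^2 + 4*s + 85)^3.

X(s) = 2*(s + 2)*(s^2 + 4*s - 239)/(s^2 + 4*s + 85)^3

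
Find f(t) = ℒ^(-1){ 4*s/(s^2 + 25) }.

f(t) = 4*cos(5*t)

Since L{cos(5t)} = s/(s^2 + 25), the inverse is cos(5*t), scaled by 4.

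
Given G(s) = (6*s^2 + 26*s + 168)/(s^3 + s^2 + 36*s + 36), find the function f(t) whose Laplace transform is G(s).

f(t) = 4*sin(6*t) + 2*cos(6*t) + 4*exp(-t)

Factor the denominator: s^3 + s^2 + 36*s + 36 = (s + 1)*(s^2 + 36).
Partial fraction decomposition gives [4/(s + 1)] + [2*s/(s^2 + 36)] + [24/(s^2 + 36)].
Invert each term: 4/(s + 1) ↔ 4e^(-t); 2·s/(s^2 + 36) ↔ 2cos(6t); 4·6/(s^2 + 36) ↔ 4sin(6t).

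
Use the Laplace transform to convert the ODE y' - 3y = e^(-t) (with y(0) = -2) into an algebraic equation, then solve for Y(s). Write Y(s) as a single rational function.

Transform both sides with L{·}.
The derivative rules (L{y'} = sY - y(0) = sY - (-2)) turn the left side into (s - 3)Y - (-2).
The right side is L{e^(-t)} = 1/(s + 1).
So (s - 3)Y = 1/(s + 1) + (-2).
Isolate Y and clear denominators.

Y(s) = (-2*s - 1)/(s^2 - 2*s - 3)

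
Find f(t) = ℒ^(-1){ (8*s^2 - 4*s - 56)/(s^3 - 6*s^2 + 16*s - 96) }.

Factor the denominator: s^3 - 6*s^2 + 16*s - 96 = (s - 6)*(s^2 + 16).
Partial fraction decomposition gives [4/(s - 6)] + [4*s/(s^2 + 16)] + [20/(s^2 + 16)].
Invert each term: 4/(s - 6) ↔ 4e^(6t); 4·s/(s^2 + 16) ↔ 4cos(4t); 5·4/(s^2 + 16) ↔ 5sin(4t).

f(t) = 4*exp(6*t) + 5*sin(4*t) + 4*cos(4*t)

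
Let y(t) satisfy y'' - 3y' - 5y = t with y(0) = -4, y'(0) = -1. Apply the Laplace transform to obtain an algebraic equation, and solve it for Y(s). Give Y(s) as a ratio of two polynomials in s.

Take the Laplace transform of both sides.
The derivative rules (L{y''} = s^2 Y - s·y(0) - y'(0) and L{y'} = sY - y(0), with y(0) = -4, y'(0) = -1) turn the left side into (s^2 - 3*s - 5)Y - (-4*s + 11).
The right side is L{t} = s^(-2).
So (s^2 - 3*s - 5)Y = s^(-2) + (-4*s + 11).
Solve for Y(s) and write it as one ratio of polynomials.

Y(s) = (-4*s^3 + 11*s^2 + 1)/(s^4 - 3*s^3 - 5*s^2)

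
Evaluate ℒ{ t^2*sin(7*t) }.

14*(3*s^2 - 49)/(s^2 + 49)^3

L{sin(7t)} = 7/(s^2 + 49).
Then apply L{t^2·g(t)} = (-1)^2 d^2/ds^2[H(s)] with H(s) = 7/(s^2 + 49):
differentiating 2 times and applying the sign gives 14*(3*s^2 - 49)/(s^2 + 49)^3.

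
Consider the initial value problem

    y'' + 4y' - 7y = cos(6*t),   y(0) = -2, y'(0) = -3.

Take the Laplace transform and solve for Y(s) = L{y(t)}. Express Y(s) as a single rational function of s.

Y(s) = (-2*s^3 - 11*s^2 - 71*s - 396)/(s^4 + 4*s^3 + 29*s^2 + 144*s - 252)

Apply the Laplace transform to the equation.
Using L{y''} = s^2 Y - s·y(0) - y'(0) and L{y'} = sY - y(0), with y(0) = -2, y'(0) = -3, the left side becomes (s^2 + 4*s - 7)Y - (-2*s - 11).
The right side is L{cos(6*t)} = s/(s^2 + 36).
So (s^2 + 4*s - 7)Y = s/(s^2 + 36) + (-2*s - 11).
Divide through and combine into a single rational function.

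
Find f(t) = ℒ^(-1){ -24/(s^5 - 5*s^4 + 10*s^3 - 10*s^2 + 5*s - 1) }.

Rewrite the denominator: s^5 - 5*s^4 + 10*s^3 - 10*s^2 + 5*s - 1 = (s - 1)^5.
The form in (s - 1) signals a first-shifting-theorem factor e^(t).
Since L{t^4} = 4!/s^5 = 24/s^5, the inverse is t^4*e^(t), scaled by -1.

f(t) = -t^4*exp(t)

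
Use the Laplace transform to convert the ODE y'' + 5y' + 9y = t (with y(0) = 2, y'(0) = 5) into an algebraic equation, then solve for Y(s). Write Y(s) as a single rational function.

Y(s) = (2*s^3 + 15*s^2 + 1)/(s^4 + 5*s^3 + 9*s^2)

Take the Laplace transform of both sides.
Using L{y''} = s^2 Y - s·y(0) - y'(0) and L{y'} = sY - y(0), with y(0) = 2, y'(0) = 5, the left side becomes (s^2 + 5*s + 9)Y - (2*s + 15).
The right side is L{t} = s^(-2).
So (s^2 + 5*s + 9)Y = s^(-2) + (2*s + 15).
Solve for Y(s) and write it as one ratio of polynomials.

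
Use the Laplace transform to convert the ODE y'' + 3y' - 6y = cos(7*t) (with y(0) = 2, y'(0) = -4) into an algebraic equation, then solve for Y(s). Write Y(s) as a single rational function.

Y(s) = (2*s^3 + 2*s^2 + 99*s + 98)/(s^4 + 3*s^3 + 43*s^2 + 147*s - 294)

Laplace-transform each side.
The derivative rules (L{y''} = s^2 Y - s·y(0) - y'(0) and L{y'} = sY - y(0), with y(0) = 2, y'(0) = -4) turn the left side into (s^2 + 3*s - 6)Y - (2*s + 2).
The right side is L{cos(7*t)} = s/(s^2 + 49).
So (s^2 + 3*s - 6)Y = s/(s^2 + 49) + (2*s + 2).
Isolate Y and clear denominators.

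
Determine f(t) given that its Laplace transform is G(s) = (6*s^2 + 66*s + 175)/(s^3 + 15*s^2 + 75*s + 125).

Factor the denominator: s^3 + 15*s^2 + 75*s + 125 = (s + 5)^3.
Partial fraction decomposition gives [6/(s + 5)] + [6/(s + 5)^2] + [-5/(s + 5)^3].
Invert each term: 6/(s + 5) ↔ 6e^(-5t); 6/(s + 5)^2 ↔ 6t·e^(-5t); -5/(s + 5)^3 ↔ (-5/2)t^2·e^(-5t).

f(t) = -5*t^2*exp(-5*t)/2 + 6*t*exp(-5*t) + 6*exp(-5*t)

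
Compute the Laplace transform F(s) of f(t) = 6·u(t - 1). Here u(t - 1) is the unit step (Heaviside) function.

By the second shifting theorem, L{u(t - c)·g(t - c)} = e^(-cs)·G(s) with c = 1 and G(s) = L{g(t)}.
L{6} = 6/s.

F(s) = 6*exp(-s)/s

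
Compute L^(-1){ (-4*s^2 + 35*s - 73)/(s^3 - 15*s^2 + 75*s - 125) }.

Factor the denominator: s^3 - 15*s^2 + 75*s - 125 = (s - 5)^3.
Partial fraction decomposition gives [-4/(s - 5)] + [-5/(s - 5)^2] + [2/(s - 5)^3].
Invert each term: -4/(s - 5) ↔ -4e^(5t); -5/(s - 5)^2 ↔ -5t·e^(5t); 2/(s - 5)^3 ↔ (1)t^2·e^(5t).

t^2*exp(5*t) - 5*t*exp(5*t) - 4*exp(5*t)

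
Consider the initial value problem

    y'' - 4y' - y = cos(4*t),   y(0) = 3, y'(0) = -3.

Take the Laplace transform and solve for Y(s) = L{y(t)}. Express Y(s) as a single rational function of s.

Y(s) = (3*s^3 - 15*s^2 + 49*s - 240)/(s^4 - 4*s^3 + 15*s^2 - 64*s - 16)

Apply the Laplace transform to the equation.
With L{y''} = s^2 Y - s·y(0) - y'(0) and L{y'} = sY - y(0), with y(0) = 3, y'(0) = -3: the LHS transforms to (s^2 - 4*s - 1)Y - (3*s - 15).
The right side is L{cos(4*t)} = s/(s^2 + 16).
So (s^2 - 4*s - 1)Y = s/(s^2 + 16) + (3*s - 15).
Divide through and combine into a single rational function.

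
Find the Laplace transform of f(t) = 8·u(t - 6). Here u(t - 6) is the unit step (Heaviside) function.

By the second shifting theorem, L{u(t - c)·g(t - c)} = e^(-cs)·H(s) with c = 6 and H(s) = L{g(t)}.
L{8} = 8/s.

8*exp(-6*s)/s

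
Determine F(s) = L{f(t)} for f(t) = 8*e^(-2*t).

L{8} = 8/s.
By the first shifting theorem, multiplying by e^(-2t) replaces s with s + 2.

F(s) = 8/(s + 2)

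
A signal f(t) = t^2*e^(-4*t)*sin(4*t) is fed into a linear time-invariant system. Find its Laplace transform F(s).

L{sin(4t)} = 4/(s^2 + 16).
Multiplying by e^(-4t) shifts s → s + 4, so L{e^(-4*t)*sin(4*t)} = 4/((s + 4)^2 + 16).
Then apply L{t^2·g(t)} = (-1)^2 d^2/ds^2[G(s)] with G(s) = 4/((s + 4)^2 + 16):
differentiating 2 times and applying the sign gives 8*(3*s^2 + 24*s + 32)/(s^2 + 8*s + 32)^3.

F(s) = 8*(3*s^2 + 24*s + 32)/(s^2 + 8*s + 32)^3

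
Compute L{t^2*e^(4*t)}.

2/(s - 4)^3

L{e^(4t)} = 1/(s - 4).
Then apply L{t^2·g(t)} = (-1)^2 d^2/ds^2[G(s)] with G(s) = 1/(s - 4):
differentiating 2 times and applying the sign gives 2/(s - 4)^3.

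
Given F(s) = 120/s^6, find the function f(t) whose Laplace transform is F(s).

Since L{t^5} = 5!/s^6 = 120/s^6, the inverse is t^5.

f(t) = t^5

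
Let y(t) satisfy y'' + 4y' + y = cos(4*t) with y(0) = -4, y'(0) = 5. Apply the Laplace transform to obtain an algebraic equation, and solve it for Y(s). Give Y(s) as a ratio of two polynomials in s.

Y(s) = (-4*s^3 - 11*s^2 - 63*s - 176)/(s^4 + 4*s^3 + 17*s^2 + 64*s + 16)

Transform both sides with L{·}.
Using L{y''} = s^2 Y - s·y(0) - y'(0) and L{y'} = sY - y(0), with y(0) = -4, y'(0) = 5, the left side becomes (s^2 + 4*s + 1)Y - (-4*s - 11).
The right side is L{cos(4*t)} = s/(s^2 + 16).
So (s^2 + 4*s + 1)Y = s/(s^2 + 16) + (-4*s - 11).
Solve for Y(s) and write it as one ratio of polynomials.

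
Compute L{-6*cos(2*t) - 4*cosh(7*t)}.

-6*s/(s^2 + 4) - 4*s/(s^2 - 49)

By linearity of the Laplace transform, transform each term separately.
(-6)·[L{cos(2t)} = s/(s^2 + 4)]; (-4)·[L{cosh(7t)} = s/(s^2 - 49)].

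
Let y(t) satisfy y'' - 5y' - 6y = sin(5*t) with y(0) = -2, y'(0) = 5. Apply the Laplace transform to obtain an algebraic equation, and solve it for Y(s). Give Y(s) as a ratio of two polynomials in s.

Laplace-transform each side.
The derivative rules (L{y''} = s^2 Y - s·y(0) - y'(0) and L{y'} = sY - y(0), with y(0) = -2, y'(0) = 5) turn the left side into (s^2 - 5*s - 6)Y - (-2*s + 15).
The right side is L{sin(5*t)} = 5/(s^2 + 25).
So (s^2 - 5*s - 6)Y = 5/(s^2 + 25) + (-2*s + 15).
Divide through and combine into a single rational function.

Y(s) = (-2*s^3 + 15*s^2 - 50*s + 380)/(s^4 - 5*s^3 + 19*s^2 - 125*s - 150)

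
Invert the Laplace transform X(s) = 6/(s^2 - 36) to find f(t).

Since L{sinh(6t)} = 6/(s^2 - 36), the inverse is sinh(6*t).

f(t) = sinh(6*t)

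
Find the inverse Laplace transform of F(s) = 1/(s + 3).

exp(-3*t)

Since L{e^(-3t)} = 1/(s + 3), the inverse is exp(-3*t).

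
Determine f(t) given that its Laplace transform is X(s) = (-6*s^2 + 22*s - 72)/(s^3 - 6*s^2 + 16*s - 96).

f(t) = -3*exp(6*t) + sin(4*t) - 3*cos(4*t)

Factor the denominator: s^3 - 6*s^2 + 16*s - 96 = (s - 6)*(s^2 + 16).
Partial fraction decomposition gives [-3/(s - 6)] + [-3*s/(s^2 + 16)] + [4/(s^2 + 16)].
Invert each term: -3/(s - 6) ↔ -3e^(6t); -3·s/(s^2 + 16) ↔ -3cos(4t); 1·4/(s^2 + 16) ↔ sin(4t).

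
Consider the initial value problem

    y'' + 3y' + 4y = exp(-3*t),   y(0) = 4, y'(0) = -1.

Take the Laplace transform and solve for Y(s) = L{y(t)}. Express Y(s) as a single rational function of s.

Y(s) = (4*s^2 + 23*s + 34)/(s^3 + 6*s^2 + 13*s + 12)

Apply the Laplace transform to the equation.
The derivative rules (L{y''} = s^2 Y - s·y(0) - y'(0) and L{y'} = sY - y(0), with y(0) = 4, y'(0) = -1) turn the left side into (s^2 + 3*s + 4)Y - (4*s + 11).
The right side is L{exp(-3*t)} = 1/(s + 3).
So (s^2 + 3*s + 4)Y = 1/(s + 3) + (4*s + 11).
Solve for Y(s) and write it as one ratio of polynomials.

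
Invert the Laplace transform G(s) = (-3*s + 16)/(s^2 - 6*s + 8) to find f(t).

f(t) = 2*exp(4*t) - 5*exp(2*t)

Factor the denominator: s^2 - 6*s + 8 = (s - 4)*(s - 2).
Partial fraction decomposition gives [2/(s - 4)] + [-5/(s - 2)].
Invert each term: 2/(s - 4) ↔ 2e^(4t); -5/(s - 2) ↔ -5e^(2t).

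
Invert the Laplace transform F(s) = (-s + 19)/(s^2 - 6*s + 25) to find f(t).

Complete the square in the denominator: s^2 - 6*s + 25 = (s - 3)^2 + 4^2.
Split the numerator to match: -s + 19 = -1·(s - 3) + 4·4.
Invert each term: -1·(s - 3)/((s - 3)^2 + 16) ↔ -e^(3t)cos(4t); 4·4/((s - 3)^2 + 16) ↔ 4e^(3t)sin(4t).

f(t) = 4*exp(3*t)*sin(4*t) - exp(3*t)*cos(4*t)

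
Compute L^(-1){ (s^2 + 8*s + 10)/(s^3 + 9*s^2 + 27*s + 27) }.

Factor the denominator: s^3 + 9*s^2 + 27*s + 27 = (s + 3)^3.
Partial fraction decomposition gives [1/(s + 3)] + [2/(s + 3)^2] + [-5/(s + 3)^3].
Invert each term: 1/(s + 3) ↔ e^(-3t); 2/(s + 3)^2 ↔ 2t·e^(-3t); -5/(s + 3)^3 ↔ (-5/2)t^2·e^(-3t).

-5*t^2*exp(-3*t)/2 + 2*t*exp(-3*t) + exp(-3*t)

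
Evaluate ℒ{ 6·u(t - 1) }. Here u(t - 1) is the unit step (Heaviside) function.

By the second shifting theorem, L{u(t - c)·g(t - c)} = e^(-cs)·G(s) with c = 1 and G(s) = L{g(t)}.
L{6} = 6/s.

6*exp(-s)/s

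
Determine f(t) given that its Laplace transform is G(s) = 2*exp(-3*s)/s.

f(t) = Heaviside(t - 3)*(2)

The factor e^(-3s) signals a time shift by c = 3 (second shifting theorem).
L{2} = 2/s, so L^-1{2/s} = 2.
Hence the inverse is u(t - 3) times that function evaluated at t - 3.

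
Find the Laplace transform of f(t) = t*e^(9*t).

(s - 9)^(-2)

L{e^(9t)} = 1/(s - 9).
Then apply L{t·g(t)} = -d/ds[H(s)] with H(s) = 1/(s - 9):
differentiating 1 time and applying the sign gives (s - 9)^(-2).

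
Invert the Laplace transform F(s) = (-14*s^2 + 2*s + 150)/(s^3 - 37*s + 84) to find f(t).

Factor the denominator: s^3 - 37*s + 84 = (s - 4)*(s - 3)*(s + 7).
Partial fraction decomposition gives [-6/(s - 4)] + [-3/(s - 3)] + [-5/(s + 7)].
Invert each term: -6/(s - 4) ↔ -6e^(4t); -3/(s - 3) ↔ -3e^(3t); -5/(s + 7) ↔ -5e^(-7t).

f(t) = -6*exp(4*t) - 3*exp(3*t) - 5*exp(-7*t)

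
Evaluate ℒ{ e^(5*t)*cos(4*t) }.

L{cos(4t)} = s/(s^2 + 16).
By the first shifting theorem, multiplying by e^(5t) replaces s with s - 5.

(s - 5)/((s - 5)^2 + 16)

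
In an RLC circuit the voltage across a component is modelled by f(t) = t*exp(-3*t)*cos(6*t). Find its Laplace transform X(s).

L{cos(6t)} = s/(s^2 + 36).
Multiplying by e^(-3t) shifts s → s + 3, so L{exp(-3*t)*cos(6*t)} = (s + 3)/((s + 3)^2 + 36).
Then apply L{t·g(t)} = -d/ds[G(s)] with G(s) = (s + 3)/((s + 3)^2 + 36):
differentiating 1 time and applying the sign gives (s - 3)*(s + 9)/(s^2 + 6*s + 45)^2.

X(s) = (s - 3)*(s + 9)/(s^2 + 6*s + 45)^2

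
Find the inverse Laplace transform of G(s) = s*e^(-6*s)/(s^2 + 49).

Heaviside(t - 6)*(cos(7*t - 42))

The factor e^(-6s) signals a time shift by c = 6 (second shifting theorem).
L{cos(7t)} = s/(s^2 + 49), so L^-1{s/(s^2 + 49)} = cos(7*t).
Hence the inverse is u(t - 6) times that function evaluated at t - 6.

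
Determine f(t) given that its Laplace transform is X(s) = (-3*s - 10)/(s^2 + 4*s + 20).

f(t) = -exp(-2*t)*sin(4*t) - 3*exp(-2*t)*cos(4*t)

Complete the square in the denominator: s^2 + 4*s + 20 = (s + 2)^2 + 4^2.
Split the numerator to match: -3*s - 10 = -3·(s + 2) - 1·4.
Invert each term: -3·(s + 2)/((s + 2)^2 + 16) ↔ -3e^(-2t)cos(4t); -1·4/((s + 2)^2 + 16) ↔ -e^(-2t)sin(4t).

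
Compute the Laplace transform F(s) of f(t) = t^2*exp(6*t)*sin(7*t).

F(s) = 14*(3*s^2 - 36*s + 59)/(s^2 - 12*s + 85)^3

L{sin(7t)} = 7/(s^2 + 49).
Multiplying by e^(6t) shifts s → s - 6, so L{exp(6*t)*sin(7*t)} = 7/((s - 6)^2 + 49).
Then apply L{t^2·g(t)} = (-1)^2 d^2/ds^2[G(s)] with G(s) = 7/((s - 6)^2 + 49):
differentiating 2 times and applying the sign gives 14*(3*s^2 - 36*s + 59)/(s^2 - 12*s + 85)^3.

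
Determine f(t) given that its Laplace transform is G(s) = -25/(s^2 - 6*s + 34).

f(t) = -5*exp(3*t)*sin(5*t)

Rewrite the denominator: s^2 - 6*s + 34 = (s - 3)^2 + 25.
The form in (s - 3) signals a first-shifting-theorem factor e^(3t).
Since L{sin(5t)} = 5/(s^2 + 25), the inverse is e^(3*t)*sin(5*t), scaled by -5.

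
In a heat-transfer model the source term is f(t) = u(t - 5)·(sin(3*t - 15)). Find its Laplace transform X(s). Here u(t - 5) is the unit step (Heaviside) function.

X(s) = 3*exp(-5*s)/(s^2 + 9)

By the second shifting theorem, L{u(t - c)·g(t - c)} = e^(-cs)·G(s) with c = 5 and G(s) = L{g(t)}.
L{sin(3t)} = 3/(s^2 + 9).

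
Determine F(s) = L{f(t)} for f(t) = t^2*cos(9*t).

L{cos(9t)} = s/(s^2 + 81).
Then apply L{t^2·g(t)} = (-1)^2 d^2/ds^2[G(s)] with G(s) = s/(s^2 + 81):
differentiating 2 times and applying the sign gives 2*s*(s^2 - 243)/(s^2 + 81)^3.

F(s) = 2*s*(s^2 - 243)/(s^2 + 81)^3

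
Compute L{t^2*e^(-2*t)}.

2/(s + 2)^3

L{e^(-2t)} = 1/(s + 2).
Then apply L{t^2·g(t)} = (-1)^2 d^2/ds^2[G(s)] with G(s) = 1/(s + 2):
differentiating 2 times and applying the sign gives 2/(s + 2)^3.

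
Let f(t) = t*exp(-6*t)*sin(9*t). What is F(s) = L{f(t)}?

L{sin(9t)} = 9/(s^2 + 81).
Multiplying by e^(-6t) shifts s → s + 6, so L{exp(-6*t)*sin(9*t)} = 9/((s + 6)^2 + 81).
Then apply L{t·g(t)} = -d/ds[G(s)] with G(s) = 9/((s + 6)^2 + 81):
differentiating 1 time and applying the sign gives 18*(s + 6)/(s^2 + 12*s + 117)^2.

F(s) = 18*(s + 6)/(s^2 + 12*s + 117)^2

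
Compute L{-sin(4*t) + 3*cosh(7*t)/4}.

3*s/(4*(s^2 - 49)) - 4/(s^2 + 16)

Apply the Laplace transform termwise.
(-1)·[L{sin(4t)} = 4/(s^2 + 16)]; (3/4)·[L{cosh(7t)} = s/(s^2 - 49)].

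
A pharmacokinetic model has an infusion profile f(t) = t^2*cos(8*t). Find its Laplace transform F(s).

L{cos(8t)} = s/(s^2 + 64).
Then apply L{t^2·g(t)} = (-1)^2 d^2/ds^2[G(s)] with G(s) = s/(s^2 + 64):
differentiating 2 times and applying the sign gives 2*s*(s^2 - 192)/(s^2 + 64)^3.

F(s) = 2*s*(s^2 - 192)/(s^2 + 64)^3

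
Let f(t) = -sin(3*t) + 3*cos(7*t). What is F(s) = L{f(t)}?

The transform is linear, so treat each term independently.
(3)·[L{cos(7t)} = s/(s^2 + 49)]; (-1)·[L{sin(3t)} = 3/(s^2 + 9)].

F(s) = 3*s/(s^2 + 49) - 3/(s^2 + 9)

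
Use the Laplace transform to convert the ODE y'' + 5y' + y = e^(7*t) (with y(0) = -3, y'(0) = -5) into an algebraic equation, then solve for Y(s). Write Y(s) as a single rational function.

Y(s) = (-3*s^2 + s + 141)/(s^3 - 2*s^2 - 34*s - 7)

Apply the Laplace transform to the equation.
Using L{y''} = s^2 Y - s·y(0) - y'(0) and L{y'} = sY - y(0), with y(0) = -3, y'(0) = -5, the left side becomes (s^2 + 5*s + 1)Y - (-3*s - 20).
The right side is L{e^(7*t)} = 1/(s - 7).
So (s^2 + 5*s + 1)Y = 1/(s - 7) + (-3*s - 20).
Isolate Y and clear denominators.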